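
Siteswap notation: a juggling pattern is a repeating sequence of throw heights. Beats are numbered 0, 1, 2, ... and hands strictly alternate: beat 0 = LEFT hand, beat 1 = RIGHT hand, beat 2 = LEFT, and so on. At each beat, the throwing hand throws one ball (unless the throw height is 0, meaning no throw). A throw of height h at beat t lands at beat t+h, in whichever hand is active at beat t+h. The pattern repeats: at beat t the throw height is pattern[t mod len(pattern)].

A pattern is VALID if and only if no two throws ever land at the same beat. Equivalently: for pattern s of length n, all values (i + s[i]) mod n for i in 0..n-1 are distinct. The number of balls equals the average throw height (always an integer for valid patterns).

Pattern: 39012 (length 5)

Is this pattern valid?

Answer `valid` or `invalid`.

i=0: (i + s[i]) mod n = (0 + 3) mod 5 = 3
i=1: (i + s[i]) mod n = (1 + 9) mod 5 = 0
i=2: (i + s[i]) mod n = (2 + 0) mod 5 = 2
i=3: (i + s[i]) mod n = (3 + 1) mod 5 = 4
i=4: (i + s[i]) mod n = (4 + 2) mod 5 = 1
Residues: [3, 0, 2, 4, 1], distinct: True

Answer: valid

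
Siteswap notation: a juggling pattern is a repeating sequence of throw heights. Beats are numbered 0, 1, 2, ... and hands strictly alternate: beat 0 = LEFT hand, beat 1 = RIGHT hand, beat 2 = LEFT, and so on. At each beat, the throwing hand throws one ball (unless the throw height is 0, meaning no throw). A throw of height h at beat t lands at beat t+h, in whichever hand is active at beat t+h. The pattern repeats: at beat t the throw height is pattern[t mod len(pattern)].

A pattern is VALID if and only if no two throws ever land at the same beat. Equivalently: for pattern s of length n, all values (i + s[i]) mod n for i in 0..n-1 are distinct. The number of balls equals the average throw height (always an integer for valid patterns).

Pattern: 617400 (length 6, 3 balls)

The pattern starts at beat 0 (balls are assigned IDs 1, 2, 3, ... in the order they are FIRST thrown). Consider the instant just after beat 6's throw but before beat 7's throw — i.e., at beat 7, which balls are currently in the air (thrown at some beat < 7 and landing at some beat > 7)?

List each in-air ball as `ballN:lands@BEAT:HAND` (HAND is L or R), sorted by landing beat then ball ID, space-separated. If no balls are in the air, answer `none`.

Beat 0 (L): throw ball1 h=6 -> lands@6:L; in-air after throw: [b1@6:L]
Beat 1 (R): throw ball2 h=1 -> lands@2:L; in-air after throw: [b2@2:L b1@6:L]
Beat 2 (L): throw ball2 h=7 -> lands@9:R; in-air after throw: [b1@6:L b2@9:R]
Beat 3 (R): throw ball3 h=4 -> lands@7:R; in-air after throw: [b1@6:L b3@7:R b2@9:R]
Beat 6 (L): throw ball1 h=6 -> lands@12:L; in-air after throw: [b3@7:R b2@9:R b1@12:L]
Beat 7 (R): throw ball3 h=1 -> lands@8:L; in-air after throw: [b3@8:L b2@9:R b1@12:L]

Answer: ball2:lands@9:R ball1:lands@12:L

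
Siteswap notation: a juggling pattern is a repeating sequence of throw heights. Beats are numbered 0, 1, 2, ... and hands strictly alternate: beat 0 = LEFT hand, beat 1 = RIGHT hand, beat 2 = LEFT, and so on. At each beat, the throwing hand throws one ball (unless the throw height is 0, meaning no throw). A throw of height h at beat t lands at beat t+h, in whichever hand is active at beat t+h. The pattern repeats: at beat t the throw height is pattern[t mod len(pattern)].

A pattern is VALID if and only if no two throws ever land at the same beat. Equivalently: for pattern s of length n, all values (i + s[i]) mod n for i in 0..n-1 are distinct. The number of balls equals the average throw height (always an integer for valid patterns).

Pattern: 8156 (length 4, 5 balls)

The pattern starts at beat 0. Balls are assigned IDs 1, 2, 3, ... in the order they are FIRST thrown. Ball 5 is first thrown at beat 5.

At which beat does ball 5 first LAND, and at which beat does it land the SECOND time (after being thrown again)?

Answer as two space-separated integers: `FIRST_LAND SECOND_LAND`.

Beat 0 (L): throw ball1 h=8 -> lands@8:L; in-air after throw: [b1@8:L]
Beat 1 (R): throw ball2 h=1 -> lands@2:L; in-air after throw: [b2@2:L b1@8:L]
Beat 2 (L): throw ball2 h=5 -> lands@7:R; in-air after throw: [b2@7:R b1@8:L]
Beat 3 (R): throw ball3 h=6 -> lands@9:R; in-air after throw: [b2@7:R b1@8:L b3@9:R]
Beat 4 (L): throw ball4 h=8 -> lands@12:L; in-air after throw: [b2@7:R b1@8:L b3@9:R b4@12:L]
Beat 5 (R): throw ball5 h=1 -> lands@6:L; in-air after throw: [b5@6:L b2@7:R b1@8:L b3@9:R b4@12:L]
Beat 6 (L): throw ball5 h=5 -> lands@11:R; in-air after throw: [b2@7:R b1@8:L b3@9:R b5@11:R b4@12:L]
Beat 7 (R): throw ball2 h=6 -> lands@13:R; in-air after throw: [b1@8:L b3@9:R b5@11:R b4@12:L b2@13:R]
Beat 8 (L): throw ball1 h=8 -> lands@16:L; in-air after throw: [b3@9:R b5@11:R b4@12:L b2@13:R b1@16:L]
Beat 9 (R): throw ball3 h=1 -> lands@10:L; in-air after throw: [b3@10:L b5@11:R b4@12:L b2@13:R b1@16:L]
Beat 10 (L): throw ball3 h=5 -> lands@15:R; in-air after throw: [b5@11:R b4@12:L b2@13:R b3@15:R b1@16:L]
Beat 11 (R): throw ball5 h=6 -> lands@17:R; in-air after throw: [b4@12:L b2@13:R b3@15:R b1@16:L b5@17:R]
Ball 5: thrown@5 h=1 -> first land @6; rethrown@6 h=5 -> second land @11

Answer: 6 11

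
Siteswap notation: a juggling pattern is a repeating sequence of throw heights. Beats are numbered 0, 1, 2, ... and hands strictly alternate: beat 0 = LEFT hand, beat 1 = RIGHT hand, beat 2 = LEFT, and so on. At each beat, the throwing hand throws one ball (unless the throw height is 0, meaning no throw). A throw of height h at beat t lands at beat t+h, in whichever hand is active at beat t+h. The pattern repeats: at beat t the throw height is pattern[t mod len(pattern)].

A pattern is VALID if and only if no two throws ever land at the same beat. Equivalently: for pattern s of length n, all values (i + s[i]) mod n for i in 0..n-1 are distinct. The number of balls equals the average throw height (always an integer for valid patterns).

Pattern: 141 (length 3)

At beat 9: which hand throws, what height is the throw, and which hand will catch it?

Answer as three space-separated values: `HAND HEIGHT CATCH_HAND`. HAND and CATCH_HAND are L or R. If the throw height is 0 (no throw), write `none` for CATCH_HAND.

Beat 9: 9 mod 2 = 1, so hand = R
Throw height = pattern[9 mod 3] = pattern[0] = 1
Lands at beat 9+1=10, 10 mod 2 = 0, so catch hand = L

Answer: R 1 L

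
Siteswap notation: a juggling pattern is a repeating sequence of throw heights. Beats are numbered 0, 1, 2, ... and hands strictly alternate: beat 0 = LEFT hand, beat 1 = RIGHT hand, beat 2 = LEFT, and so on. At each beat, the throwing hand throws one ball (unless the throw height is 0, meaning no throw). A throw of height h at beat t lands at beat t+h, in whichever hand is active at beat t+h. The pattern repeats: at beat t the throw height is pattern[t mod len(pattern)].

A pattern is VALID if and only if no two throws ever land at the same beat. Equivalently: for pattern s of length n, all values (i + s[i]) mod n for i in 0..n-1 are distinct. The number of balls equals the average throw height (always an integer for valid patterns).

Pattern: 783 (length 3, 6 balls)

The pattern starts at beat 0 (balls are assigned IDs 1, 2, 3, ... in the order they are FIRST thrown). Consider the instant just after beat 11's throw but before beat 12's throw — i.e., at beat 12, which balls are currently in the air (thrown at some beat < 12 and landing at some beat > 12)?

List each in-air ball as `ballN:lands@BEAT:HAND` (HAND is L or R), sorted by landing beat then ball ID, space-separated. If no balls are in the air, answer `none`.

Beat 0 (L): throw ball1 h=7 -> lands@7:R; in-air after throw: [b1@7:R]
Beat 1 (R): throw ball2 h=8 -> lands@9:R; in-air after throw: [b1@7:R b2@9:R]
Beat 2 (L): throw ball3 h=3 -> lands@5:R; in-air after throw: [b3@5:R b1@7:R b2@9:R]
Beat 3 (R): throw ball4 h=7 -> lands@10:L; in-air after throw: [b3@5:R b1@7:R b2@9:R b4@10:L]
Beat 4 (L): throw ball5 h=8 -> lands@12:L; in-air after throw: [b3@5:R b1@7:R b2@9:R b4@10:L b5@12:L]
Beat 5 (R): throw ball3 h=3 -> lands@8:L; in-air after throw: [b1@7:R b3@8:L b2@9:R b4@10:L b5@12:L]
Beat 6 (L): throw ball6 h=7 -> lands@13:R; in-air after throw: [b1@7:R b3@8:L b2@9:R b4@10:L b5@12:L b6@13:R]
Beat 7 (R): throw ball1 h=8 -> lands@15:R; in-air after throw: [b3@8:L b2@9:R b4@10:L b5@12:L b6@13:R b1@15:R]
Beat 8 (L): throw ball3 h=3 -> lands@11:R; in-air after throw: [b2@9:R b4@10:L b3@11:R b5@12:L b6@13:R b1@15:R]
Beat 9 (R): throw ball2 h=7 -> lands@16:L; in-air after throw: [b4@10:L b3@11:R b5@12:L b6@13:R b1@15:R b2@16:L]
Beat 10 (L): throw ball4 h=8 -> lands@18:L; in-air after throw: [b3@11:R b5@12:L b6@13:R b1@15:R b2@16:L b4@18:L]
Beat 11 (R): throw ball3 h=3 -> lands@14:L; in-air after throw: [b5@12:L b6@13:R b3@14:L b1@15:R b2@16:L b4@18:L]
Beat 12 (L): throw ball5 h=7 -> lands@19:R; in-air after throw: [b6@13:R b3@14:L b1@15:R b2@16:L b4@18:L b5@19:R]

Answer: ball6:lands@13:R ball3:lands@14:L ball1:lands@15:R ball2:lands@16:L ball4:lands@18:L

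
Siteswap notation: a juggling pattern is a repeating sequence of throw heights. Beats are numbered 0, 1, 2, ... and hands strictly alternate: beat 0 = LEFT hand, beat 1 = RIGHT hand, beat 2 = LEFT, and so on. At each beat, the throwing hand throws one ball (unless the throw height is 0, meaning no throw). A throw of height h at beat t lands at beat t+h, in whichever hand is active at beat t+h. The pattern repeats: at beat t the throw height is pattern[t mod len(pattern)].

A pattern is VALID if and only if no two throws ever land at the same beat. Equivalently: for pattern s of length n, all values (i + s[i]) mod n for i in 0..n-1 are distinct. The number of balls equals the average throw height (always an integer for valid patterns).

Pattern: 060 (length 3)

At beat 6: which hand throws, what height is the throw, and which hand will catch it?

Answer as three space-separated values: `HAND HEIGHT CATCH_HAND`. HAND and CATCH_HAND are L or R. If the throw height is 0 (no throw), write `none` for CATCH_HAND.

Answer: L 0 none

Derivation:
Beat 6: 6 mod 2 = 0, so hand = L
Throw height = pattern[6 mod 3] = pattern[0] = 0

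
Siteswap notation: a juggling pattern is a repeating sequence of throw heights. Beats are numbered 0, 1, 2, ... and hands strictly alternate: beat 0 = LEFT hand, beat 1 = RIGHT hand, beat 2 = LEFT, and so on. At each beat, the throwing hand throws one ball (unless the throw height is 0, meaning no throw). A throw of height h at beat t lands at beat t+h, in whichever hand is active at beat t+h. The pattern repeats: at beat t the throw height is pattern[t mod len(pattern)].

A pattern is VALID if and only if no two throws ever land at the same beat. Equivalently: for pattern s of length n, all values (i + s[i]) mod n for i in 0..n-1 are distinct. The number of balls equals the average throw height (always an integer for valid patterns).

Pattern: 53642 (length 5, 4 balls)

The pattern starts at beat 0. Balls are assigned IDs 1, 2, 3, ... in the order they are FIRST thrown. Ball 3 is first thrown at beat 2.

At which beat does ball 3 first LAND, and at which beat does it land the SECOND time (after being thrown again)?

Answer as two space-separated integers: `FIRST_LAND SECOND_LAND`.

Beat 0 (L): throw ball1 h=5 -> lands@5:R; in-air after throw: [b1@5:R]
Beat 1 (R): throw ball2 h=3 -> lands@4:L; in-air after throw: [b2@4:L b1@5:R]
Beat 2 (L): throw ball3 h=6 -> lands@8:L; in-air after throw: [b2@4:L b1@5:R b3@8:L]
Beat 3 (R): throw ball4 h=4 -> lands@7:R; in-air after throw: [b2@4:L b1@5:R b4@7:R b3@8:L]
Beat 4 (L): throw ball2 h=2 -> lands@6:L; in-air after throw: [b1@5:R b2@6:L b4@7:R b3@8:L]
Beat 5 (R): throw ball1 h=5 -> lands@10:L; in-air after throw: [b2@6:L b4@7:R b3@8:L b1@10:L]
Beat 6 (L): throw ball2 h=3 -> lands@9:R; in-air after throw: [b4@7:R b3@8:L b2@9:R b1@10:L]
Beat 7 (R): throw ball4 h=6 -> lands@13:R; in-air after throw: [b3@8:L b2@9:R b1@10:L b4@13:R]
Beat 8 (L): throw ball3 h=4 -> lands@12:L; in-air after throw: [b2@9:R b1@10:L b3@12:L b4@13:R]
Beat 9 (R): throw ball2 h=2 -> lands@11:R; in-air after throw: [b1@10:L b2@11:R b3@12:L b4@13:R]
Beat 10 (L): throw ball1 h=5 -> lands@15:R; in-air after throw: [b2@11:R b3@12:L b4@13:R b1@15:R]
Beat 11 (R): throw ball2 h=3 -> lands@14:L; in-air after throw: [b3@12:L b4@13:R b2@14:L b1@15:R]
Beat 12 (L): throw ball3 h=6 -> lands@18:L; in-air after throw: [b4@13:R b2@14:L b1@15:R b3@18:L]
Ball 3: thrown@2 h=6 -> first land @8; rethrown@8 h=4 -> second land @12

Answer: 8 12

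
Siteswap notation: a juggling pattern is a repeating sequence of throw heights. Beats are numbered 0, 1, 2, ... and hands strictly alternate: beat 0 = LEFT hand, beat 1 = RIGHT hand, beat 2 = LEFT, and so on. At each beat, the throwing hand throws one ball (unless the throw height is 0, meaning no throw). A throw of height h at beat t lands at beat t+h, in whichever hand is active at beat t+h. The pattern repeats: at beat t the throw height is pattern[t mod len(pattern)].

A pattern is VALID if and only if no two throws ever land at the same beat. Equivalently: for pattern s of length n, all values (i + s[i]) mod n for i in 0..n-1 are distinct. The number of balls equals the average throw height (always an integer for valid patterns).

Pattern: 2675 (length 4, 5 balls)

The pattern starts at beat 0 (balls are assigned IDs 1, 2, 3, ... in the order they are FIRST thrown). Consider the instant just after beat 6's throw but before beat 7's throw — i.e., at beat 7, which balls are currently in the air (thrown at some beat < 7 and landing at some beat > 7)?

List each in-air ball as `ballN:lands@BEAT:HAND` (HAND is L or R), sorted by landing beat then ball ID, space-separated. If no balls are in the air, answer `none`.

Answer: ball3:lands@8:L ball1:lands@9:R ball5:lands@11:R ball4:lands@13:R

Derivation:
Beat 0 (L): throw ball1 h=2 -> lands@2:L; in-air after throw: [b1@2:L]
Beat 1 (R): throw ball2 h=6 -> lands@7:R; in-air after throw: [b1@2:L b2@7:R]
Beat 2 (L): throw ball1 h=7 -> lands@9:R; in-air after throw: [b2@7:R b1@9:R]
Beat 3 (R): throw ball3 h=5 -> lands@8:L; in-air after throw: [b2@7:R b3@8:L b1@9:R]
Beat 4 (L): throw ball4 h=2 -> lands@6:L; in-air after throw: [b4@6:L b2@7:R b3@8:L b1@9:R]
Beat 5 (R): throw ball5 h=6 -> lands@11:R; in-air after throw: [b4@6:L b2@7:R b3@8:L b1@9:R b5@11:R]
Beat 6 (L): throw ball4 h=7 -> lands@13:R; in-air after throw: [b2@7:R b3@8:L b1@9:R b5@11:R b4@13:R]
Beat 7 (R): throw ball2 h=5 -> lands@12:L; in-air after throw: [b3@8:L b1@9:R b5@11:R b2@12:L b4@13:R]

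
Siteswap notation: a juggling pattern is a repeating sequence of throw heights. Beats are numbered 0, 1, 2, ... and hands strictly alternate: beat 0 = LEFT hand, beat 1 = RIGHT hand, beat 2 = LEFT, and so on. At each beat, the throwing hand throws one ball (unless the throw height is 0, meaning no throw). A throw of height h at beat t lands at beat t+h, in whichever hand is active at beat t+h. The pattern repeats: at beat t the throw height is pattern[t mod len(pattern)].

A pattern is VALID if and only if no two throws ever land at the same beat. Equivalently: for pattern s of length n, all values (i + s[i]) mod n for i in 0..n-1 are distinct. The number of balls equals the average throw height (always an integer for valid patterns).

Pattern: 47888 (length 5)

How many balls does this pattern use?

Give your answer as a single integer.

Pattern = [4, 7, 8, 8, 8], length n = 5
  position 0: throw height = 4, running sum = 4
  position 1: throw height = 7, running sum = 11
  position 2: throw height = 8, running sum = 19
  position 3: throw height = 8, running sum = 27
  position 4: throw height = 8, running sum = 35
Total sum = 35; balls = sum / n = 35 / 5 = 7

Answer: 7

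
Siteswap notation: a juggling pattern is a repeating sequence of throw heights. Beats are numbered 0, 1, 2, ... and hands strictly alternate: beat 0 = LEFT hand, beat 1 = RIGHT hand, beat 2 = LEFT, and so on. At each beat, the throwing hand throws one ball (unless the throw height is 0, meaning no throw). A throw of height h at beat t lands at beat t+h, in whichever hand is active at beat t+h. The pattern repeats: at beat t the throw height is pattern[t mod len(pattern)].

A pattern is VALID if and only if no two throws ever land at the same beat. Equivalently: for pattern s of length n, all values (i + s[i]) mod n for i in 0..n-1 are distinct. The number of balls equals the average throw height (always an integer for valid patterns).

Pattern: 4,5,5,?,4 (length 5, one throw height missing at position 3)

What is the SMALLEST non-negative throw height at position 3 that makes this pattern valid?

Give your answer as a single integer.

i=0: (0 + 4) mod 5 = 4
i=1: (1 + 5) mod 5 = 1
i=2: (2 + 5) mod 5 = 2
i=3: s[i]=? (unknown)
i=4: (4 + 4) mod 5 = 3
Known residues: [1, 2, 3, 4]; need a permutation of 0..4, so missing residue r = 0
Need (3 + s) mod 5 = 0; smallest s = (0 - 3) mod 5 = 2

Answer: 2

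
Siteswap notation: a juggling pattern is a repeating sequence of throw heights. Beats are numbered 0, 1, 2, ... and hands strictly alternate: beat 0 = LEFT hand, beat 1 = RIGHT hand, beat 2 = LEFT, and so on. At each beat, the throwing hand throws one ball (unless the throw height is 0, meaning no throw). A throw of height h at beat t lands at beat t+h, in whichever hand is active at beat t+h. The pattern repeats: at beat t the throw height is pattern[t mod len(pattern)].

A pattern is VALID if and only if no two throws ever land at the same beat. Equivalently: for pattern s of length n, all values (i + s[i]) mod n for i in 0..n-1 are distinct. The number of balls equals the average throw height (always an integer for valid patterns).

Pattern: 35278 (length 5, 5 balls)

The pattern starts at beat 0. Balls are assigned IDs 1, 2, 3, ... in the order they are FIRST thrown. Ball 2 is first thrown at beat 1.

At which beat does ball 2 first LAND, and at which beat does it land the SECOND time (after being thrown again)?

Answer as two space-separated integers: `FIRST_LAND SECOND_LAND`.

Answer: 6 11

Derivation:
Beat 0 (L): throw ball1 h=3 -> lands@3:R; in-air after throw: [b1@3:R]
Beat 1 (R): throw ball2 h=5 -> lands@6:L; in-air after throw: [b1@3:R b2@6:L]
Beat 2 (L): throw ball3 h=2 -> lands@4:L; in-air after throw: [b1@3:R b3@4:L b2@6:L]
Beat 3 (R): throw ball1 h=7 -> lands@10:L; in-air after throw: [b3@4:L b2@6:L b1@10:L]
Beat 4 (L): throw ball3 h=8 -> lands@12:L; in-air after throw: [b2@6:L b1@10:L b3@12:L]
Beat 5 (R): throw ball4 h=3 -> lands@8:L; in-air after throw: [b2@6:L b4@8:L b1@10:L b3@12:L]
Beat 6 (L): throw ball2 h=5 -> lands@11:R; in-air after throw: [b4@8:L b1@10:L b2@11:R b3@12:L]
Beat 7 (R): throw ball5 h=2 -> lands@9:R; in-air after throw: [b4@8:L b5@9:R b1@10:L b2@11:R b3@12:L]
Beat 8 (L): throw ball4 h=7 -> lands@15:R; in-air after throw: [b5@9:R b1@10:L b2@11:R b3@12:L b4@15:R]
Beat 9 (R): throw ball5 h=8 -> lands@17:R; in-air after throw: [b1@10:L b2@11:R b3@12:L b4@15:R b5@17:R]
Beat 10 (L): throw ball1 h=3 -> lands@13:R; in-air after throw: [b2@11:R b3@12:L b1@13:R b4@15:R b5@17:R]
Beat 11 (R): throw ball2 h=5 -> lands@16:L; in-air after throw: [b3@12:L b1@13:R b4@15:R b2@16:L b5@17:R]
Ball 2: thrown@1 h=5 -> first land @6; rethrown@6 h=5 -> second land @11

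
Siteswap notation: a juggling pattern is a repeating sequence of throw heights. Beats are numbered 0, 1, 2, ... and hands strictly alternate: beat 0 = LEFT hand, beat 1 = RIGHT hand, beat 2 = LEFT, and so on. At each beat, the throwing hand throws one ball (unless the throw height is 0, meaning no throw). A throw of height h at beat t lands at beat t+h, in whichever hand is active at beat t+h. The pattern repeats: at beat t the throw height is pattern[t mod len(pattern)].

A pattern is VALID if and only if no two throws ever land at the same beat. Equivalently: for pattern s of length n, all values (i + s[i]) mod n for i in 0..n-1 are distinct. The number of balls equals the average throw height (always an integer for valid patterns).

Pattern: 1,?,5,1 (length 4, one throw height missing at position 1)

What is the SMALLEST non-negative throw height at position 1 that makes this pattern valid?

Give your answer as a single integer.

Answer: 1

Derivation:
i=0: (0 + 1) mod 4 = 1
i=1: s[i]=? (unknown)
i=2: (2 + 5) mod 4 = 3
i=3: (3 + 1) mod 4 = 0
Known residues: [0, 1, 3]; need a permutation of 0..3, so missing residue r = 2
Need (1 + s) mod 4 = 2; smallest s = (2 - 1) mod 4 = 1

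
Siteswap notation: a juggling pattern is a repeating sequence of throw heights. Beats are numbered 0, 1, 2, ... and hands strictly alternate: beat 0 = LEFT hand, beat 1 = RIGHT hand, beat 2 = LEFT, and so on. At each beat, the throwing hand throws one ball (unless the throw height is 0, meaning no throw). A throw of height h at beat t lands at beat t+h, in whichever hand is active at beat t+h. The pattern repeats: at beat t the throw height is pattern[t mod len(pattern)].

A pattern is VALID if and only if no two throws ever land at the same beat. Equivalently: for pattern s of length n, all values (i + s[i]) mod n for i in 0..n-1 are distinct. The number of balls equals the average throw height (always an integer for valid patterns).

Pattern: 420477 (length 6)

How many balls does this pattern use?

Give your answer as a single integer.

Answer: 4

Derivation:
Pattern = [4, 2, 0, 4, 7, 7], length n = 6
  position 0: throw height = 4, running sum = 4
  position 1: throw height = 2, running sum = 6
  position 2: throw height = 0, running sum = 6
  position 3: throw height = 4, running sum = 10
  position 4: throw height = 7, running sum = 17
  position 5: throw height = 7, running sum = 24
Total sum = 24; balls = sum / n = 24 / 6 = 4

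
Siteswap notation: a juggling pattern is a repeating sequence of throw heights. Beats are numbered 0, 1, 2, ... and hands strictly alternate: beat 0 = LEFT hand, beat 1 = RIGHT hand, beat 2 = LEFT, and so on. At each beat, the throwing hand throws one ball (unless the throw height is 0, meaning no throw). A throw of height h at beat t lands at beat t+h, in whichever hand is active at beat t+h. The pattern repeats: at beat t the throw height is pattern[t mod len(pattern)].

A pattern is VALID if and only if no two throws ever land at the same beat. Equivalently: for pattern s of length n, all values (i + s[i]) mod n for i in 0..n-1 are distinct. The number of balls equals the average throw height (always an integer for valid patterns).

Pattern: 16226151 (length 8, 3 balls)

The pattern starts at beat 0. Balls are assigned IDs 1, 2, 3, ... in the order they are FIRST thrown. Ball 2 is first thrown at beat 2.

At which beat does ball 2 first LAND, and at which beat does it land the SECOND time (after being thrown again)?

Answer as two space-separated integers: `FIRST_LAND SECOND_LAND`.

Answer: 4 10

Derivation:
Beat 0 (L): throw ball1 h=1 -> lands@1:R; in-air after throw: [b1@1:R]
Beat 1 (R): throw ball1 h=6 -> lands@7:R; in-air after throw: [b1@7:R]
Beat 2 (L): throw ball2 h=2 -> lands@4:L; in-air after throw: [b2@4:L b1@7:R]
Beat 3 (R): throw ball3 h=2 -> lands@5:R; in-air after throw: [b2@4:L b3@5:R b1@7:R]
Beat 4 (L): throw ball2 h=6 -> lands@10:L; in-air after throw: [b3@5:R b1@7:R b2@10:L]
Beat 5 (R): throw ball3 h=1 -> lands@6:L; in-air after throw: [b3@6:L b1@7:R b2@10:L]
Beat 6 (L): throw ball3 h=5 -> lands@11:R; in-air after throw: [b1@7:R b2@10:L b3@11:R]
Beat 7 (R): throw ball1 h=1 -> lands@8:L; in-air after throw: [b1@8:L b2@10:L b3@11:R]
Beat 8 (L): throw ball1 h=1 -> lands@9:R; in-air after throw: [b1@9:R b2@10:L b3@11:R]
Beat 9 (R): throw ball1 h=6 -> lands@15:R; in-air after throw: [b2@10:L b3@11:R b1@15:R]
Beat 10 (L): throw ball2 h=2 -> lands@12:L; in-air after throw: [b3@11:R b2@12:L b1@15:R]
Ball 2: thrown@2 h=2 -> first land @4; rethrown@4 h=6 -> second land @10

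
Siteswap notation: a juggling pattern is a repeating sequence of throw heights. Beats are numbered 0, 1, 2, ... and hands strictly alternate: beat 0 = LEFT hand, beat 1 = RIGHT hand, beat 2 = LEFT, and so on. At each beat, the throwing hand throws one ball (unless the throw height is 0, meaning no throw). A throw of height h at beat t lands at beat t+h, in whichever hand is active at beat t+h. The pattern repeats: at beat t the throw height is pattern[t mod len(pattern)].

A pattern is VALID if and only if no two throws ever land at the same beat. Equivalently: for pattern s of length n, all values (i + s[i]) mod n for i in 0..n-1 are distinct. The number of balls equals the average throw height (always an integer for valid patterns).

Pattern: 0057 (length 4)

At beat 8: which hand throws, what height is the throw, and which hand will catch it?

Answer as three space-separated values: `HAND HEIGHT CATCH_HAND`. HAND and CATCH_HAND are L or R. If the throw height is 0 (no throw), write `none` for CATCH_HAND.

Answer: L 0 none

Derivation:
Beat 8: 8 mod 2 = 0, so hand = L
Throw height = pattern[8 mod 4] = pattern[0] = 0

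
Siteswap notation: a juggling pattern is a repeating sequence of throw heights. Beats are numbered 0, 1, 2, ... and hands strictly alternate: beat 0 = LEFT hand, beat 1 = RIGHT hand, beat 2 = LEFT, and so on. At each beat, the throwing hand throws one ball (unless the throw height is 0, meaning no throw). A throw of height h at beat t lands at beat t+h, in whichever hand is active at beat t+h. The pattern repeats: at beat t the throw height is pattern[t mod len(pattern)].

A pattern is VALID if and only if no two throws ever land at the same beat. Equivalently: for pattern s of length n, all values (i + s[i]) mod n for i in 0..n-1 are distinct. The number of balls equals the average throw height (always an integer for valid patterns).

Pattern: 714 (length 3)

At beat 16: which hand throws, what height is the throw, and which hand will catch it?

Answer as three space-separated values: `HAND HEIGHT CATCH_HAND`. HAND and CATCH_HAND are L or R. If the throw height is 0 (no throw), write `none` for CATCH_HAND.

Answer: L 1 R

Derivation:
Beat 16: 16 mod 2 = 0, so hand = L
Throw height = pattern[16 mod 3] = pattern[1] = 1
Lands at beat 16+1=17, 17 mod 2 = 1, so catch hand = R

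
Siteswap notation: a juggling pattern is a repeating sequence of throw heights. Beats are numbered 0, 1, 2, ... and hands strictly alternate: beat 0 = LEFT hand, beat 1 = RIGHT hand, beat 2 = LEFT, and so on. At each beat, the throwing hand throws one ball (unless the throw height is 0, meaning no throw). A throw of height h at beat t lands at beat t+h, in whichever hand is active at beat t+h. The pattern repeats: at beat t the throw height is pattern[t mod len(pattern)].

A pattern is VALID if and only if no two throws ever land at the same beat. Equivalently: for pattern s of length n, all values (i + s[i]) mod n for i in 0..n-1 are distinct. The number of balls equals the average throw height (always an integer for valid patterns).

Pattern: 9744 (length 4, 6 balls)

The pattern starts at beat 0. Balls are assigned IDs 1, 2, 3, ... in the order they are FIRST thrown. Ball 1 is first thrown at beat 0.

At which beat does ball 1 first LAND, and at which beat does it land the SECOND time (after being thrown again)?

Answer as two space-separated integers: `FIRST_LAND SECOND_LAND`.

Beat 0 (L): throw ball1 h=9 -> lands@9:R; in-air after throw: [b1@9:R]
Beat 1 (R): throw ball2 h=7 -> lands@8:L; in-air after throw: [b2@8:L b1@9:R]
Beat 2 (L): throw ball3 h=4 -> lands@6:L; in-air after throw: [b3@6:L b2@8:L b1@9:R]
Beat 3 (R): throw ball4 h=4 -> lands@7:R; in-air after throw: [b3@6:L b4@7:R b2@8:L b1@9:R]
Beat 4 (L): throw ball5 h=9 -> lands@13:R; in-air after throw: [b3@6:L b4@7:R b2@8:L b1@9:R b5@13:R]
Beat 5 (R): throw ball6 h=7 -> lands@12:L; in-air after throw: [b3@6:L b4@7:R b2@8:L b1@9:R b6@12:L b5@13:R]
Beat 6 (L): throw ball3 h=4 -> lands@10:L; in-air after throw: [b4@7:R b2@8:L b1@9:R b3@10:L b6@12:L b5@13:R]
Beat 7 (R): throw ball4 h=4 -> lands@11:R; in-air after throw: [b2@8:L b1@9:R b3@10:L b4@11:R b6@12:L b5@13:R]
Beat 8 (L): throw ball2 h=9 -> lands@17:R; in-air after throw: [b1@9:R b3@10:L b4@11:R b6@12:L b5@13:R b2@17:R]
Beat 9 (R): throw ball1 h=7 -> lands@16:L; in-air after throw: [b3@10:L b4@11:R b6@12:L b5@13:R b1@16:L b2@17:R]
Beat 10 (L): throw ball3 h=4 -> lands@14:L; in-air after throw: [b4@11:R b6@12:L b5@13:R b3@14:L b1@16:L b2@17:R]
Beat 11 (R): throw ball4 h=4 -> lands@15:R; in-air after throw: [b6@12:L b5@13:R b3@14:L b4@15:R b1@16:L b2@17:R]
Beat 12 (L): throw ball6 h=9 -> lands@21:R; in-air after throw: [b5@13:R b3@14:L b4@15:R b1@16:L b2@17:R b6@21:R]
Ball 1: thrown@0 h=9 -> first land @9; rethrown@9 h=7 -> second land @16

Answer: 9 16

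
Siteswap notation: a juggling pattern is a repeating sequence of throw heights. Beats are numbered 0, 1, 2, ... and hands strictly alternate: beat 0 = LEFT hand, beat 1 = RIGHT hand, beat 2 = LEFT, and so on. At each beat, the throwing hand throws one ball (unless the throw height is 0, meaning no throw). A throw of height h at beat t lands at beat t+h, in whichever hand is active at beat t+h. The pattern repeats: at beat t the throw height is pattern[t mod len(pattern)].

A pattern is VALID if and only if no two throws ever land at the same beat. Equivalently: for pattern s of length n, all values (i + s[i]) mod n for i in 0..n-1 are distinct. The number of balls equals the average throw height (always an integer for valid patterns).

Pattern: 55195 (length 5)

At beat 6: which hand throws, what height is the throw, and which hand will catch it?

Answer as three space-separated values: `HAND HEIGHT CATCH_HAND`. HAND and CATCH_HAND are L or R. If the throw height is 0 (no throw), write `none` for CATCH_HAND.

Answer: L 5 R

Derivation:
Beat 6: 6 mod 2 = 0, so hand = L
Throw height = pattern[6 mod 5] = pattern[1] = 5
Lands at beat 6+5=11, 11 mod 2 = 1, so catch hand = R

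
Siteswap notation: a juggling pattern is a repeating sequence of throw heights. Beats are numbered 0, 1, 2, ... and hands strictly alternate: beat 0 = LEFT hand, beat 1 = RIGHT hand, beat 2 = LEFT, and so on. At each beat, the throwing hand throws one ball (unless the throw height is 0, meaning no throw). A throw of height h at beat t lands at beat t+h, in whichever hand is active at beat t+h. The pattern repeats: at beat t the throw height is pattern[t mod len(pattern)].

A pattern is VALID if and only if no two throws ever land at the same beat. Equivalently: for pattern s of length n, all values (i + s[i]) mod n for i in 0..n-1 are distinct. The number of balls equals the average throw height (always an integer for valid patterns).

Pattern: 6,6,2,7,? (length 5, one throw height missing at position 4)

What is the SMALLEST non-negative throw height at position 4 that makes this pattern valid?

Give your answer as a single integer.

i=0: (0 + 6) mod 5 = 1
i=1: (1 + 6) mod 5 = 2
i=2: (2 + 2) mod 5 = 4
i=3: (3 + 7) mod 5 = 0
i=4: s[i]=? (unknown)
Known residues: [0, 1, 2, 4]; need a permutation of 0..4, so missing residue r = 3
Need (4 + s) mod 5 = 3; smallest s = (3 - 4) mod 5 = 4

Answer: 4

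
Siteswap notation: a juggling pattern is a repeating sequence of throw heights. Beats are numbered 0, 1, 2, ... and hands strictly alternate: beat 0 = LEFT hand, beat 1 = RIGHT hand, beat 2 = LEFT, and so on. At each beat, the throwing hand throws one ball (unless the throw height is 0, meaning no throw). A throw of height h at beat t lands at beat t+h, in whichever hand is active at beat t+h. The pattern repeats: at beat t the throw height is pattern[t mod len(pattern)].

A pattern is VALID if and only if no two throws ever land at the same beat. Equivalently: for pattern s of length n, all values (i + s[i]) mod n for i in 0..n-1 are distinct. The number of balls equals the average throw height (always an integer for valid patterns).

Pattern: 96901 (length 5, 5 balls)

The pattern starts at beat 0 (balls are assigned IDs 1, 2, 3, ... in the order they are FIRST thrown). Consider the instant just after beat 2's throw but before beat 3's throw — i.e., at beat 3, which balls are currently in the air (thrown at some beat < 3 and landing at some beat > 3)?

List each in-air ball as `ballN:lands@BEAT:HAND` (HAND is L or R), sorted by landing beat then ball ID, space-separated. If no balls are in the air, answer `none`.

Answer: ball2:lands@7:R ball1:lands@9:R ball3:lands@11:R

Derivation:
Beat 0 (L): throw ball1 h=9 -> lands@9:R; in-air after throw: [b1@9:R]
Beat 1 (R): throw ball2 h=6 -> lands@7:R; in-air after throw: [b2@7:R b1@9:R]
Beat 2 (L): throw ball3 h=9 -> lands@11:R; in-air after throw: [b2@7:R b1@9:R b3@11:R]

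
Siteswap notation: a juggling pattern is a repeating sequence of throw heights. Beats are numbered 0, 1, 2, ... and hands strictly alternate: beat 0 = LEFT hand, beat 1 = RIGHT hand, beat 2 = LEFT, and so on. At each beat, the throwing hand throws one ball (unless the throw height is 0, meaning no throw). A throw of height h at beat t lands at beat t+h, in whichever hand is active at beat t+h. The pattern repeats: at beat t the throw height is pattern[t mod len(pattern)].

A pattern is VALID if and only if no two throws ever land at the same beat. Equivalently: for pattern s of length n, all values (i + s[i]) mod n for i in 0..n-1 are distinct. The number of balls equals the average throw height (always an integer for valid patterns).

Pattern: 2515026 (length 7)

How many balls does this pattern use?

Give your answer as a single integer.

Pattern = [2, 5, 1, 5, 0, 2, 6], length n = 7
  position 0: throw height = 2, running sum = 2
  position 1: throw height = 5, running sum = 7
  position 2: throw height = 1, running sum = 8
  position 3: throw height = 5, running sum = 13
  position 4: throw height = 0, running sum = 13
  position 5: throw height = 2, running sum = 15
  position 6: throw height = 6, running sum = 21
Total sum = 21; balls = sum / n = 21 / 7 = 3

Answer: 3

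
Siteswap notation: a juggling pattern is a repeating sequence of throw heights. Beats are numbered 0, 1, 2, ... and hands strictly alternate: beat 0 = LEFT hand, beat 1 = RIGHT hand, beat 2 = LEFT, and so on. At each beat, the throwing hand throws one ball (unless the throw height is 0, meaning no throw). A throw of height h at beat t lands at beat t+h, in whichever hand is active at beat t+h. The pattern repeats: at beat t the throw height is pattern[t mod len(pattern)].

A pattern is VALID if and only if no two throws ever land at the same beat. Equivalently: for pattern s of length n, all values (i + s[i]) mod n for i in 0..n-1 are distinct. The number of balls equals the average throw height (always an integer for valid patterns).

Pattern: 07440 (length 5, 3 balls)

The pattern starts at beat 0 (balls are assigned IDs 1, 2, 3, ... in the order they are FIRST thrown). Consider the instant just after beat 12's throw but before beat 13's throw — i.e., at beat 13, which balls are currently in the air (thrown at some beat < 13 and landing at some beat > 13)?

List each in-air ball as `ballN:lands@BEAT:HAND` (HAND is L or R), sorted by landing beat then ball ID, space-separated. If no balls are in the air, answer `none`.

Beat 1 (R): throw ball1 h=7 -> lands@8:L; in-air after throw: [b1@8:L]
Beat 2 (L): throw ball2 h=4 -> lands@6:L; in-air after throw: [b2@6:L b1@8:L]
Beat 3 (R): throw ball3 h=4 -> lands@7:R; in-air after throw: [b2@6:L b3@7:R b1@8:L]
Beat 6 (L): throw ball2 h=7 -> lands@13:R; in-air after throw: [b3@7:R b1@8:L b2@13:R]
Beat 7 (R): throw ball3 h=4 -> lands@11:R; in-air after throw: [b1@8:L b3@11:R b2@13:R]
Beat 8 (L): throw ball1 h=4 -> lands@12:L; in-air after throw: [b3@11:R b1@12:L b2@13:R]
Beat 11 (R): throw ball3 h=7 -> lands@18:L; in-air after throw: [b1@12:L b2@13:R b3@18:L]
Beat 12 (L): throw ball1 h=4 -> lands@16:L; in-air after throw: [b2@13:R b1@16:L b3@18:L]
Beat 13 (R): throw ball2 h=4 -> lands@17:R; in-air after throw: [b1@16:L b2@17:R b3@18:L]

Answer: ball1:lands@16:L ball3:lands@18:L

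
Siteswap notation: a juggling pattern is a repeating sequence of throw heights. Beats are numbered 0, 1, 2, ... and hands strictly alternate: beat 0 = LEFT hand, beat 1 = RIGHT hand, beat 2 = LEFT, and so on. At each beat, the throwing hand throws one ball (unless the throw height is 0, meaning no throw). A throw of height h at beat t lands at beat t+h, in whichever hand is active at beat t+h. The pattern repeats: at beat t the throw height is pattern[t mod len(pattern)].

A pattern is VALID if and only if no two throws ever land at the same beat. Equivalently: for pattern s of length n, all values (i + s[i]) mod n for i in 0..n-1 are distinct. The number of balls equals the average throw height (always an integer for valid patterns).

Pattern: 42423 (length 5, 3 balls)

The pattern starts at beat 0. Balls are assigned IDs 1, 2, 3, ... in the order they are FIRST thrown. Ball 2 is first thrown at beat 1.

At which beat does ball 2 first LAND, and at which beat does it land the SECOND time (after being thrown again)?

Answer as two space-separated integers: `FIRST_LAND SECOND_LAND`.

Answer: 3 5

Derivation:
Beat 0 (L): throw ball1 h=4 -> lands@4:L; in-air after throw: [b1@4:L]
Beat 1 (R): throw ball2 h=2 -> lands@3:R; in-air after throw: [b2@3:R b1@4:L]
Beat 2 (L): throw ball3 h=4 -> lands@6:L; in-air after throw: [b2@3:R b1@4:L b3@6:L]
Beat 3 (R): throw ball2 h=2 -> lands@5:R; in-air after throw: [b1@4:L b2@5:R b3@6:L]
Beat 4 (L): throw ball1 h=3 -> lands@7:R; in-air after throw: [b2@5:R b3@6:L b1@7:R]
Beat 5 (R): throw ball2 h=4 -> lands@9:R; in-air after throw: [b3@6:L b1@7:R b2@9:R]
Ball 2: thrown@1 h=2 -> first land @3; rethrown@3 h=2 -> second land @5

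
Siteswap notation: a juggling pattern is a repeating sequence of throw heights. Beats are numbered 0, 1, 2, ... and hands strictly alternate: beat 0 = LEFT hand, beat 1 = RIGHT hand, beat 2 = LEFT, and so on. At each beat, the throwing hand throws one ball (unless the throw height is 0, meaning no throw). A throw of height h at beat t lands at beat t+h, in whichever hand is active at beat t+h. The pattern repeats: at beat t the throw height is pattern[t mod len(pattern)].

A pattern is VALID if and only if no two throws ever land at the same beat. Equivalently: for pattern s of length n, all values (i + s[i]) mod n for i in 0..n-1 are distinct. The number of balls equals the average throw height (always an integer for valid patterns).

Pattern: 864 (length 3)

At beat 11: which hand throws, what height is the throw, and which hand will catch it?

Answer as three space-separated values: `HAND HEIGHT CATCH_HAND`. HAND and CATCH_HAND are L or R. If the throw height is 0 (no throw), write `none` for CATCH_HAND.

Beat 11: 11 mod 2 = 1, so hand = R
Throw height = pattern[11 mod 3] = pattern[2] = 4
Lands at beat 11+4=15, 15 mod 2 = 1, so catch hand = R

Answer: R 4 R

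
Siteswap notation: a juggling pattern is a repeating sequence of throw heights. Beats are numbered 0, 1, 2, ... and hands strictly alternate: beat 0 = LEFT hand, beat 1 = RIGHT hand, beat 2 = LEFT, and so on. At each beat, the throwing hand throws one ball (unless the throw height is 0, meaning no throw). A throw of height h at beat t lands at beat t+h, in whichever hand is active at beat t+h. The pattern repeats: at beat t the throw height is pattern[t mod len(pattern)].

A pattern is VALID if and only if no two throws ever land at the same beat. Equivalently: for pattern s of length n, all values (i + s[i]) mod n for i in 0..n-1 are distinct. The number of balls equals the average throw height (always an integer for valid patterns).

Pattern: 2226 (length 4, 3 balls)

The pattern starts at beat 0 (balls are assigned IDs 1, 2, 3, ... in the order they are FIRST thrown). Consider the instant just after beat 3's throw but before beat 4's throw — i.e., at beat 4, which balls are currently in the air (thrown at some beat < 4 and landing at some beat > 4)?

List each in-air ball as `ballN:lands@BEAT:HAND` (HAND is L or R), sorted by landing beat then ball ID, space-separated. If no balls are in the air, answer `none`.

Answer: ball2:lands@9:R

Derivation:
Beat 0 (L): throw ball1 h=2 -> lands@2:L; in-air after throw: [b1@2:L]
Beat 1 (R): throw ball2 h=2 -> lands@3:R; in-air after throw: [b1@2:L b2@3:R]
Beat 2 (L): throw ball1 h=2 -> lands@4:L; in-air after throw: [b2@3:R b1@4:L]
Beat 3 (R): throw ball2 h=6 -> lands@9:R; in-air after throw: [b1@4:L b2@9:R]
Beat 4 (L): throw ball1 h=2 -> lands@6:L; in-air after throw: [b1@6:L b2@9:R]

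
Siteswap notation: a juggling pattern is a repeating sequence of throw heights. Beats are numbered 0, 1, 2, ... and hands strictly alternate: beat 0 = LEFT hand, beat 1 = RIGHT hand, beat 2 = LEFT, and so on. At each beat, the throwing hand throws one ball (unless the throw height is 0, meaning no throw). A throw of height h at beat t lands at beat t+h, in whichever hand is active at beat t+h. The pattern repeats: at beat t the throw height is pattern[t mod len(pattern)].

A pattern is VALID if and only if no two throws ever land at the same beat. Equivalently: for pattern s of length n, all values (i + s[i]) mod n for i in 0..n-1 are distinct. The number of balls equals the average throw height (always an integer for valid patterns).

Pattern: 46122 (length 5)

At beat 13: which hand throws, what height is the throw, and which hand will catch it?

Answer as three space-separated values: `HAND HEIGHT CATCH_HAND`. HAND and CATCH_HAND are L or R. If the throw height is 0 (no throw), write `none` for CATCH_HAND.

Beat 13: 13 mod 2 = 1, so hand = R
Throw height = pattern[13 mod 5] = pattern[3] = 2
Lands at beat 13+2=15, 15 mod 2 = 1, so catch hand = R

Answer: R 2 R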